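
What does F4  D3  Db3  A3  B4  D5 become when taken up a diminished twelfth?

F4 becomes Cb6
D3 becomes Ab4
Db3 becomes Abb4
A3 becomes Eb5
B4 becomes F6
D5 becomes Ab6

Cb6 Ab4 Abb4 Eb5 F6 Ab6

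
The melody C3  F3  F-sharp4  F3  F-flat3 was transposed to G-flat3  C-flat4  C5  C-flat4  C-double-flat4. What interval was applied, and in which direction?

up a diminished fifth

From C3 to Gb3 is 5 letter names — a fifth of some quality.
C3 to Gb3 is 6 semitones, which makes it a diminished fifth; the second version is higher, so the direction is up.
Checking another pair — Fb3 → Cbb4 — gives the same interval.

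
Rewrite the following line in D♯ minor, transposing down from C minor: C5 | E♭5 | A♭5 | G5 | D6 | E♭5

D#4 F#4 B4 A#4 E#5 F#4

C minor to D♯ minor down is a diminished seventh, so every note moves down by that interval.
C5 → D#4
Eb5 → F#4
Ab5 → B4
G5 → A#4
D6 → E#5
Eb5 → F#4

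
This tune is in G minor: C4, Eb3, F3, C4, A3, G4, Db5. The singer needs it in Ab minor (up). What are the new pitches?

Db4 Fb3 Gb3 Db4 Bb3 Ab4 Ebb5

G minor to Ab minor up is a minor second, so every note moves up by that interval.
C4 becomes Db4
Eb3 becomes Fb3
F3 becomes Gb3
C4 becomes Db4
A3 becomes Bb3
G4 becomes Ab4
Db5 becomes Ebb5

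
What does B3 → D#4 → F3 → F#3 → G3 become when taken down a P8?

B2 D#3 F2 F#2 G2

A perfect octave down from B3 gives B2.
D#4 down a perfect octave is D#3.
A perfect octave down from F3 gives F2.
F#3: an octave down reaches F, and 12 semitones makes it F#2.
G3: an octave down reaches G, and 12 semitones makes it G2.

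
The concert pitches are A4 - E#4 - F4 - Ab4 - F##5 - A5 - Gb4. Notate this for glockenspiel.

Written C4 sounds as C6 on the glockenspiel, so concert pitches are written a perfect fifteenth down.
A4 -> A2
E#4 -> E#2
F4 -> F2
Ab4 -> Ab2
F##5 -> F##3
A5 -> A3
Gb4 -> Gb2

A2 E#2 F2 Ab2 F##3 A3 Gb2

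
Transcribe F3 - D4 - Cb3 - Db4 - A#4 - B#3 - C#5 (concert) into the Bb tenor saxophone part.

G4 E5 Db4 Eb5 B#5 C##5 D#6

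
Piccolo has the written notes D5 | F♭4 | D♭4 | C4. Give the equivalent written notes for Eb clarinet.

First find concert pitch: the piccolo sounds a perfect octave above written, so D5 F♭4 D♭4 C4 sounds D6 Fb5 Db5 C5.
Then write for Eb clarinet: it sounds a minor third above written, so the part must be a minor third below concert.
D6 → B5
Fb5 → Db5
Db5 → Bb4
C5 → A4

B5 Db5 Bb4 A4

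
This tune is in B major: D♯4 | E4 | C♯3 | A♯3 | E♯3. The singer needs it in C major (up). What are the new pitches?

From B up to C is a minor second; apply that to each pitch.
D#4 to E4
E4 to F4
C#3 to D3
A#3 to B3
E#3 to F#3

E4 F4 D3 B3 F#3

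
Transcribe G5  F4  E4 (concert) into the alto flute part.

C6 Bb4 A4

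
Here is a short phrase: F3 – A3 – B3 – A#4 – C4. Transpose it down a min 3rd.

F3 → D3
A3 → F#3
B3 → G#3
A#4 → F##4
C4 → A3

D3 F#3 G#3 F##4 A3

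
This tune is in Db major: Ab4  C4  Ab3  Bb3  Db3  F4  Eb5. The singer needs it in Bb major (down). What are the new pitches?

Db major to Bb major down is a minor third, so every note moves down by that interval.
Ab4 becomes F4
C4 becomes A3
Ab3 becomes F3
Bb3 becomes G3
Db3 becomes Bb2
F4 becomes D4
Eb5 becomes C5

F4 A3 F3 G3 Bb2 D4 C5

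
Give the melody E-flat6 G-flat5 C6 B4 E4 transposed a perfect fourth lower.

Bb5 Db5 G5 F#4 B3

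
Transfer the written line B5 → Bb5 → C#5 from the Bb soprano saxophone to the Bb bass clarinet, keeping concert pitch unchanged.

B6 Bb6 C#6

First find concert pitch: the Bb soprano saxophone sounds a major second below written, so B5 Bb5 C#5 sounds A5 Ab5 B4.
Then write for Bb bass clarinet: it sounds a major ninth below written, so the part must be a major ninth above concert.
A5 → B6
Ab5 → Bb6
B4 → C#6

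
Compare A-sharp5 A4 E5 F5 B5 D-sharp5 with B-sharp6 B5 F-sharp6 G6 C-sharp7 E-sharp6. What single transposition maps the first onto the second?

up a major ninth

From A#5 to B#6 is 9 letter names — a ninth of some quality.
A#5 to B#6 is 14 semitones, which makes it a major ninth; the second version is higher, so the direction is up.
Checking another pair — D#5 → E#6 — gives the same interval.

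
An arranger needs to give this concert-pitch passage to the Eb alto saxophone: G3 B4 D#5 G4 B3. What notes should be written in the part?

E4 G#5 B#5 E5 G#4

The Eb alto saxophone sounds a major sixth below written, so the written part must be a major sixth above concert — transpose each note up.
G3 → E4
B4 → G#5
D#5 → B#5
G4 → E5
B3 → G#4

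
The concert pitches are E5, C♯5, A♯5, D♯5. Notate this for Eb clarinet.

The Eb clarinet sounds a minor third above written, so the written part must be a minor third below concert — transpose each note down.
E5 to C#5
C#5 to A#4
A#5 to F##5
D#5 to B#4

C#5 A#4 F##5 B#4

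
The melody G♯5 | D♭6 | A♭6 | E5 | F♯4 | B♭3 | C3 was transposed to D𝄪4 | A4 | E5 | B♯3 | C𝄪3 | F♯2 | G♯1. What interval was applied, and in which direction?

Take the first pair: G#5 → D##4. G to D spans 11 letter names, so the interval is some kind of eleventh.
D##4 to G#5 is 16 semitones, which makes it a diminished eleventh; the second version is lower, so the direction is down.
Checking another pair — C3 → G#1 — gives the same interval.

down a diminished eleventh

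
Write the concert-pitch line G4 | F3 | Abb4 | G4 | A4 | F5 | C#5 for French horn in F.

Written C4 sounds as F3 on the French horn in F, so concert pitches are written a perfect fifth up.
G4 gives D5
F3 gives C4
Abb4 gives Ebb5
G4 gives D5
A4 gives E5
F5 gives C6
C#5 gives G#5

D5 C4 Ebb5 D5 E5 C6 G#5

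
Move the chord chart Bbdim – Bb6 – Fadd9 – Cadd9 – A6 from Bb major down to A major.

Bb major down to A major is a minor second; each chord root moves by that interval while the quality stays the same.
Bbdim: root Bb down a minor second → A, giving Adim.
Bb6: root Bb down a minor second → A, giving A6.
Fadd9: root F down a minor second → E, giving Eadd9.
Cadd9: root C down a minor second → B, giving Badd9.
A6: root A down a minor second → G#, giving G#6.

Adim A6 Eadd9 Badd9 G#6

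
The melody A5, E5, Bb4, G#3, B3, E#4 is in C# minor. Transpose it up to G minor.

C# minor to G minor up is a diminished fifth, so every note moves up by that interval.
A5 to Eb6
E5 to Bb5
Bb4 to Fb5
G#3 to D4
B3 to F4
E#4 to B4

Eb6 Bb5 Fb5 D4 F4 B4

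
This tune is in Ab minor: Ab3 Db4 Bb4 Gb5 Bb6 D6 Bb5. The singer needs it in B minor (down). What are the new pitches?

B2 E3 C#4 A4 C#6 E#5 C#5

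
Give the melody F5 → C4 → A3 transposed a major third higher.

A5 E4 C#4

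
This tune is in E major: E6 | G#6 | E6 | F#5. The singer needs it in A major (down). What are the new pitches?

A5 C#6 A5 B4

From E down to A is a perfect fifth; apply that to each pitch.
E6 gives A5
G#6 gives C#6
E6 gives A5
F#5 gives B4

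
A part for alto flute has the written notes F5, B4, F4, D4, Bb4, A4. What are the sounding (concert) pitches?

Written C4 on the alto flute sounds as G3, a perfect fourth lower; apply that shift to every note.
F5 becomes C5
B4 becomes F#4
F4 becomes C4
D4 becomes A3
Bb4 becomes F4
A4 becomes E4

C5 F#4 C4 A3 F4 E4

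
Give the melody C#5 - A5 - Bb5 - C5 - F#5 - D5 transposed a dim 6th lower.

C#5 to E##4
A5 to C##5
Bb5 to D#5
C5 to E#4
F#5 to A##4
D5 to F##4

E##4 C##5 D#5 E#4 A##4 F##4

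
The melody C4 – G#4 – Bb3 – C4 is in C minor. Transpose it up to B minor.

From C up to B is a major seventh; apply that to each pitch.
C4 → B4
G#4 → F##5
Bb3 → A4
C4 → B4

B4 F##5 A4 B4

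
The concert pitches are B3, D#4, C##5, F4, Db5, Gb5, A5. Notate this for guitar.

The guitar sounds a perfect octave below written, so the written part must be a perfect octave above concert — transpose each note up.
B3 gives B4
D#4 gives D#5
C##5 gives C##6
F4 gives F5
Db5 gives Db6
Gb5 gives Gb6
A5 gives A6

B4 D#5 C##6 F5 Db6 Gb6 A6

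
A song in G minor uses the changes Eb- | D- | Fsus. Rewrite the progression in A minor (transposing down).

F- E- Gsus

G minor down to A minor is a minor seventh; each chord root moves by that interval while the quality stays the same.
Eb-: root Eb down a minor seventh → F, giving F-.
D-: root D down a minor seventh → E, giving E-.
Fsus: root F down a minor seventh → G, giving Gsus.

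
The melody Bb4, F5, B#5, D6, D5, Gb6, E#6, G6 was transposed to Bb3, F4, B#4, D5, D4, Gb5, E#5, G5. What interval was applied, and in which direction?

down a perfect octave

From Bb4 to Bb3 is 8 letter names — an octave of some quality.
Bb3 to Bb4 is 12 semitones, which makes it a perfect octave; the second version is lower, so the direction is down.
Checking another pair — G6 → G5 — gives the same interval.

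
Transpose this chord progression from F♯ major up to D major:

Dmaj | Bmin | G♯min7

F♯ major up to D major is a minor sixth; each chord root moves by that interval while the quality stays the same.
Dmaj: root D up a minor sixth → Bb, giving Bbmaj.
Bmin: root B up a minor sixth → G, giving Gmin.
G♯min7: root G♯ up a minor sixth → E, giving Emin7.

Bbmaj Gmin Emin7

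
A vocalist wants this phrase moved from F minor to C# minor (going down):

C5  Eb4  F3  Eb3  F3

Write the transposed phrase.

G#4 B3 C#3 B2 C#3

From F down to C# is a diminished fourth; apply that to each pitch.
C5 to G#4
Eb4 to B3
F3 to C#3
Eb3 to B2
F3 to C#3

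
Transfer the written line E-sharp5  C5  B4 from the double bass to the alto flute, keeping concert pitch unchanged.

First find concert pitch: the double bass sounds a perfect octave below written, so E-sharp5 C5 B4 sounds E#4 C4 B3.
Then write for alto flute: it sounds a perfect fourth below written, so the part must be a perfect fourth above concert.
E#4 → A#4
C4 → F4
B3 → E4

A#4 F4 E4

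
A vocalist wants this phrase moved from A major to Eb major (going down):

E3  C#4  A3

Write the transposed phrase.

A major to Eb major down is an augmented fourth, so every note moves down by that interval.
E3 → Bb2
C#4 → G3
A3 → Eb3

Bb2 G3 Eb3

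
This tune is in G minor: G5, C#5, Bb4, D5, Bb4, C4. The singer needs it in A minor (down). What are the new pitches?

G minor to A minor down is a minor seventh, so every note moves down by that interval.
G5 -> A4
C#5 -> D#4
Bb4 -> C4
D5 -> E4
Bb4 -> C4
C4 -> D3

A4 D#4 C4 E4 C4 D3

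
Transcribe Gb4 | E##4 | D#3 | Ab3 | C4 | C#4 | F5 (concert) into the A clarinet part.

Written C4 sounds as A3 on the A clarinet, so concert pitches are written a minor third up.
Gb4 to Bbb4
E##4 to G##4
D#3 to F#3
Ab3 to Cb4
C4 to Eb4
C#4 to E4
F5 to Ab5

Bbb4 G##4 F#3 Cb4 Eb4 E4 Ab5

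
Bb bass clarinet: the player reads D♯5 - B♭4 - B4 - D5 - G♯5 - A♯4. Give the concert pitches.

Written C4 on the Bb bass clarinet sounds as Bb2, a major ninth lower; apply that shift to every note.
D#5 gives C#4
Bb4 gives Ab3
B4 gives A3
D5 gives C4
G#5 gives F#4
A#4 gives G#3

C#4 Ab3 A3 C4 F#4 G#3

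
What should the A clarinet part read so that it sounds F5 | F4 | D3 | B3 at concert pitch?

Ab5 Ab4 F3 D4

Written C4 sounds as A3 on the A clarinet, so concert pitches are written a minor third up.
F5 -> Ab5
F4 -> Ab4
D3 -> F3
B3 -> D4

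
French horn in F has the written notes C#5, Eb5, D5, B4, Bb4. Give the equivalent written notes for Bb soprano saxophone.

First find concert pitch: the French horn in F sounds a perfect fifth below written, so C#5 Eb5 D5 B4 Bb4 sounds F#4 Ab4 G4 E4 Eb4.
Then write for Bb soprano saxophone: it sounds a major second below written, so the part must be a major second above concert.
F#4 → G#4
Ab4 → Bb4
G4 → A4
E4 → F#4
Eb4 → F4

G#4 Bb4 A4 F#4 F4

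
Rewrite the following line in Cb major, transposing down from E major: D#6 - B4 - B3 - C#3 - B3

E major to Cb major down is an augmented third, so every note moves down by that interval.
D#6 gives Bb5
B4 gives Gb4
B3 gives Gb3
C#3 gives Ab2
B3 gives Gb3

Bb5 Gb4 Gb3 Ab2 Gb3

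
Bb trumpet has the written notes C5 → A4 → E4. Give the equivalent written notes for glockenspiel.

First find concert pitch: the Bb trumpet sounds a major second below written, so C5 A4 E4 sounds Bb4 G4 D4.
Then write for glockenspiel: it sounds a perfect fifteenth above written, so the part must be a perfect fifteenth below concert.
Bb4 → Bb2
G4 → G2
D4 → D2

Bb2 G2 D2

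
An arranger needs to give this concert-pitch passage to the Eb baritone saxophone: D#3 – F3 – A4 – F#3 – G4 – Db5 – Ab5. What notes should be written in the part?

B#4 D5 F#6 D#5 E6 Bb6 F7

The Eb baritone saxophone sounds a major thirteenth below written, so the written part must be a major thirteenth above concert — transpose each note up.
D#3 -> B#4
F3 -> D5
A4 -> F#6
F#3 -> D#5
G4 -> E6
Db5 -> Bb6
Ab5 -> F7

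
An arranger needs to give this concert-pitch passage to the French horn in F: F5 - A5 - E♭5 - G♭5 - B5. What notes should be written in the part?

The French horn in F sounds a perfect fifth below written, so the written part must be a perfect fifth above concert — transpose each note up.
F5 -> C6
A5 -> E6
Eb5 -> Bb5
Gb5 -> Db6
B5 -> F#6

C6 E6 Bb5 Db6 F#6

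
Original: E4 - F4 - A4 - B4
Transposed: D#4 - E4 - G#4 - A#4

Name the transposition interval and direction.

down a minor second

Take the first pair: E4 → D#4. E to D spans 2 letter names, so the interval is some kind of second.
D#4 to E4 is 1 semitone, which makes it a minor second; the second version is lower, so the direction is down.
Checking another pair — B4 → A#4 — gives the same interval.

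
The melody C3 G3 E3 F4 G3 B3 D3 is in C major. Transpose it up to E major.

E3 B3 G#3 A4 B3 D#4 F#3

C major to E major up is a major third, so every note moves up by that interval.
C3 gives E3
G3 gives B3
E3 gives G#3
F4 gives A4
G3 gives B3
B3 gives D#4
D3 gives F#3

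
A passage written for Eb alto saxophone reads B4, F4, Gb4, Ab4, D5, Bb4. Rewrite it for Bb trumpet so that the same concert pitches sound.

E4 Bb3 Cb4 Db4 G4 Eb4

First find concert pitch: the Eb alto saxophone sounds a major sixth below written, so B4 F4 Gb4 Ab4 D5 Bb4 sounds D4 Ab3 Bbb3 Cb4 F4 Db4.
Then write for Bb trumpet: it sounds a major second below written, so the part must be a major second above concert.
D4 → E4
Ab3 → Bb3
Bbb3 → Cb4
Cb4 → Db4
F4 → G4
Db4 → Eb4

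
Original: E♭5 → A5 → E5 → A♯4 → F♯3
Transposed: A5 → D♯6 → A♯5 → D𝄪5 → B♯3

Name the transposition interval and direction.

Take the first pair: Eb5 → A5. E to A spans 4 letter names, so the interval is some kind of fourth.
Eb5 to A5 is 6 semitones, which makes it an augmented fourth; the second version is higher, so the direction is up.
Checking another pair — F#3 → B#3 — gives the same interval.

up an augmented fourth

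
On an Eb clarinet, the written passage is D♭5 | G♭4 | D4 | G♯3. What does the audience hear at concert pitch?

Fb5 Bbb4 F4 B3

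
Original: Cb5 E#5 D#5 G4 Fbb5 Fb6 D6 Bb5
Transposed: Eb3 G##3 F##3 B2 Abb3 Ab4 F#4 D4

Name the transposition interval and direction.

From Cb5 to Eb3 is 13 letter names — a thirteenth of some quality.
Eb3 to Cb5 is 20 semitones, which makes it a minor thirteenth; the second version is lower, so the direction is down.
Checking another pair — Bb5 → D4 — gives the same interval.

down a minor thirteenth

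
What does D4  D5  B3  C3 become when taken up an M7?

C#5 C#6 A#4 B3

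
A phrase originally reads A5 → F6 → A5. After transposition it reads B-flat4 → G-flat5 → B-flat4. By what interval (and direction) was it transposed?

From A5 to Bb4 is 7 letter names — a seventh of some quality.
Bb4 to A5 is 11 semitones, which makes it a major seventh; the second version is lower, so the direction is down.
Checking another pair — A5 → Bb4 — gives the same interval.

down a major seventh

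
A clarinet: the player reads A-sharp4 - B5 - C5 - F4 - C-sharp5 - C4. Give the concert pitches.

Written C4 on the A clarinet sounds as A3, a minor third lower; apply that shift to every note.
A#4 → F##4
B5 → G#5
C5 → A4
F4 → D4
C#5 → A#4
C4 → A3

F##4 G#5 A4 D4 A#4 A3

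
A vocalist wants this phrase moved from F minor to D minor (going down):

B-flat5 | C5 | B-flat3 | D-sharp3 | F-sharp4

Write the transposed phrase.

G5 A4 G3 B#2 D#4

F minor to D minor down is a minor third, so every note moves down by that interval.
Bb5 -> G5
C5 -> A4
Bb3 -> G3
D#3 -> B#2
F#4 -> D#4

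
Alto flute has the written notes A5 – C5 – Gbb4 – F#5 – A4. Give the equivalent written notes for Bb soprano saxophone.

F#5 A4 Ebb4 D#5 F#4

First find concert pitch: the alto flute sounds a perfect fourth below written, so A5 C5 Gbb4 F#5 A4 sounds E5 G4 Dbb4 C#5 E4.
Then write for Bb soprano saxophone: it sounds a major second below written, so the part must be a major second above concert.
E5 → F#5
G4 → A4
Dbb4 → Ebb4
C#5 → D#5
E4 → F#4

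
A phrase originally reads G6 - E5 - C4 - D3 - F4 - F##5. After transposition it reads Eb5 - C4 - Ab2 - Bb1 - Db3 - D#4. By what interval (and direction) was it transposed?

From G6 to Eb5 is 10 letter names — a tenth of some quality.
Eb5 to G6 is 16 semitones, which makes it a major tenth; the second version is lower, so the direction is down.
Checking another pair — F##5 → D#4 — gives the same interval.

down a major tenth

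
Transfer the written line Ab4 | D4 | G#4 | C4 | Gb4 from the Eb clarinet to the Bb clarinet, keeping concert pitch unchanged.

Db5 G4 C#5 F4 Cb5

First find concert pitch: the Eb clarinet sounds a minor third above written, so Ab4 D4 G#4 C4 Gb4 sounds Cb5 F4 B4 Eb4 Bbb4.
Then write for Bb clarinet: it sounds a major second below written, so the part must be a major second above concert.
Cb5 → Db5
F4 → G4
B4 → C#5
Eb4 → F4
Bbb4 → Cb5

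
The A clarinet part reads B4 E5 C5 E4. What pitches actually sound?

G#4 C#5 A4 C#4

The A clarinet sounds a minor third below written, so transpose each written note down a minor third.
B4 to G#4
E5 to C#5
C5 to A4
E4 to C#4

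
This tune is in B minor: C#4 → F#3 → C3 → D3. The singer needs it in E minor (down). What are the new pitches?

F#3 B2 F2 G2

B minor to E minor down is a perfect fifth, so every note moves down by that interval.
C#4 gives F#3
F#3 gives B2
C3 gives F2
D3 gives G2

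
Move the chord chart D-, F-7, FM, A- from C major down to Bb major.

C major down to Bb major is a major second; each chord root moves by that interval while the quality stays the same.
D-: root D down a major second → C, giving C-.
F-7: root F down a major second → Eb, giving Eb-7.
FM: root F down a major second → Eb, giving EbM.
A-: root A down a major second → G, giving G-.

C- Eb-7 EbM G-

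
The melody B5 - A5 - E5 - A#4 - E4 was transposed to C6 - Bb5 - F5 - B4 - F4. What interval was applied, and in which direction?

up a minor second

Take the first pair: B5 → C6. B to C spans 2 letter names, so the interval is some kind of second.
B5 to C6 is 1 semitone, which makes it a minor second; the second version is higher, so the direction is up.
Checking another pair — E4 → F4 — gives the same interval.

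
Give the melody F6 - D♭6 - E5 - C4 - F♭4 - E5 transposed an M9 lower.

Eb5 Cb5 D4 Bb2 Ebb3 D4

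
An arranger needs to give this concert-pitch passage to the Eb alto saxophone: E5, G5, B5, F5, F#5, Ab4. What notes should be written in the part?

C#6 E6 G#6 D6 D#6 F5

Written C4 sounds as Eb3 on the Eb alto saxophone, so concert pitches are written a major sixth up.
E5 → C#6
G5 → E6
B5 → G#6
F5 → D6
F#5 → D#6
Ab4 → F5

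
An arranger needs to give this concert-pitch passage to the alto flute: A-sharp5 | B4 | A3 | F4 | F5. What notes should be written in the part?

D#6 E5 D4 Bb4 Bb5

The alto flute sounds a perfect fourth below written, so the written part must be a perfect fourth above concert — transpose each note up.
A#5 gives D#6
B4 gives E5
A3 gives D4
F4 gives Bb4
F5 gives Bb5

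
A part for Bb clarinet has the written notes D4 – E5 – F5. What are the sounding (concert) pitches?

C4 D5 Eb5

The Bb clarinet sounds a major second below written, so transpose each written note down a major second.
D4 → C4
E5 → D5
F5 → Eb5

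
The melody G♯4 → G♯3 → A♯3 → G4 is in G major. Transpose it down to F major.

F#4 F#3 G#3 F4

From G down to F is a major second; apply that to each pitch.
G#4 gives F#4
G#3 gives F#3
A#3 gives G#3
G4 gives F4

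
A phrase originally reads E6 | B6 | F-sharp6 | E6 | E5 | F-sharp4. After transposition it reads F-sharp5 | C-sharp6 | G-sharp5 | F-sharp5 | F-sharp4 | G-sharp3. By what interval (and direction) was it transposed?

Take the first pair: E6 → F#5. E to F spans 7 letter names, so the interval is some kind of seventh.
F#5 to E6 is 10 semitones, which makes it a minor seventh; the second version is lower, so the direction is down.
Checking another pair — F#4 → G#3 — gives the same interval.

down a minor seventh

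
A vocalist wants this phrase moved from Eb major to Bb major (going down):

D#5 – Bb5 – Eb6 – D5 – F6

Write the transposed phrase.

A#4 F5 Bb5 A4 C6

From Eb down to Bb is a perfect fourth; apply that to each pitch.
D#5 -> A#4
Bb5 -> F5
Eb6 -> Bb5
D5 -> A4
F6 -> C6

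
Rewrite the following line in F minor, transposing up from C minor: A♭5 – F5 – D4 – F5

From C up to F is a perfect fourth; apply that to each pitch.
Ab5 to Db6
F5 to Bb5
D4 to G4
F5 to Bb5

Db6 Bb5 G4 Bb5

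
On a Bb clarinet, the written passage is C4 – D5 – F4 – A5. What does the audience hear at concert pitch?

Bb3 C5 Eb4 G5

The Bb clarinet sounds a major second below written, so transpose each written note down a major second.
C4 becomes Bb3
D5 becomes C5
F4 becomes Eb4
A5 becomes G5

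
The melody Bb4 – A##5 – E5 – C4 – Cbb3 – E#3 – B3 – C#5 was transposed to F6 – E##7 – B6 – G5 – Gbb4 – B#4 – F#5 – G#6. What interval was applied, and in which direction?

From Bb4 to F6 is 12 letter names — a twelfth of some quality.
Bb4 to F6 is 19 semitones, which makes it a perfect twelfth; the second version is higher, so the direction is up.
Checking another pair — C#5 → G#6 — gives the same interval.

up a perfect twelfth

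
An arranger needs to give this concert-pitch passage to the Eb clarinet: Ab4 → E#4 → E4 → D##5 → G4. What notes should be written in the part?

F4 C##4 C#4 B##4 E4

The Eb clarinet sounds a minor third above written, so the written part must be a minor third below concert — transpose each note down.
Ab4 becomes F4
E#4 becomes C##4
E4 becomes C#4
D##5 becomes B##4
G4 becomes E4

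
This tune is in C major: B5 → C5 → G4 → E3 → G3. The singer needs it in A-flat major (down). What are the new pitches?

C major to A-flat major down is a major third, so every note moves down by that interval.
B5 to G5
C5 to Ab4
G4 to Eb4
E3 to C3
G3 to Eb3

G5 Ab4 Eb4 C3 Eb3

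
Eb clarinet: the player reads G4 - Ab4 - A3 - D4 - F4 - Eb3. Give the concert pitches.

The Eb clarinet sounds a minor third above written, so transpose each written note up a minor third.
G4 to Bb4
Ab4 to Cb5
A3 to C4
D4 to F4
F4 to Ab4
Eb3 to Gb3

Bb4 Cb5 C4 F4 Ab4 Gb3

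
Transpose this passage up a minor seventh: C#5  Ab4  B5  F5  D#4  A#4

B5 Gb5 A6 Eb6 C#5 G#5

C#5 becomes B5
Ab4 becomes Gb5
B5 becomes A6
F5 becomes Eb6
D#4 becomes C#5
A#4 becomes G#5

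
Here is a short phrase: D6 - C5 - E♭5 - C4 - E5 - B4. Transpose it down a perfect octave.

D6 down a perfect octave is D5.
A perfect octave down from C5 gives C4.
A perfect octave down from Eb5 gives Eb4.
C4: an octave down reaches C, and 12 semitones makes it C3.
E5 down a perfect octave is E4.
B4: an octave down reaches B, and 12 semitones makes it B3.

D5 C4 Eb4 C3 E4 B3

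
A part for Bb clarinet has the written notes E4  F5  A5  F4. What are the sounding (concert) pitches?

D4 Eb5 G5 Eb4

The Bb clarinet sounds a major second below written, so transpose each written note down a major second.
E4 -> D4
F5 -> Eb5
A5 -> G5
F4 -> Eb4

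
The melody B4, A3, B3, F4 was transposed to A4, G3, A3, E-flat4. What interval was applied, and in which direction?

down a major second

From B4 to A4 is 2 letter names — a second of some quality.
A4 to B4 is 2 semitones, which makes it a major second; the second version is lower, so the direction is down.
Checking another pair — F4 → Eb4 — gives the same interval.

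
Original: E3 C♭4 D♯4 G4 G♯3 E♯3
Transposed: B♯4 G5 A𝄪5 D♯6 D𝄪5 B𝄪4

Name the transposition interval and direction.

up an augmented twelfth

From E3 to B#4 is 12 letter names — a twelfth of some quality.
E3 to B#4 is 20 semitones, which makes it an augmented twelfth; the second version is higher, so the direction is up.
Checking another pair — E#3 → B##4 — gives the same interval.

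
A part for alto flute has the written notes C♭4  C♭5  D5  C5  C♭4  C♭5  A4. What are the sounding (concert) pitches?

Gb3 Gb4 A4 G4 Gb3 Gb4 E4

The alto flute sounds a perfect fourth below written, so transpose each written note down a perfect fourth.
Cb4 becomes Gb3
Cb5 becomes Gb4
D5 becomes A4
C5 becomes G4
Cb4 becomes Gb3
Cb5 becomes Gb4
A4 becomes E4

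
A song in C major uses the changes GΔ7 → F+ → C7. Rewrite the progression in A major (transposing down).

EΔ7 D+ A7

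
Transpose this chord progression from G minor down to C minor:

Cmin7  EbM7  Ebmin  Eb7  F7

G minor down to C minor is a perfect fifth; each chord root moves by that interval while the quality stays the same.
Cmin7: root C down a perfect fifth → F, giving Fmin7.
EbM7: root Eb down a perfect fifth → Ab, giving AbM7.
Ebmin: root Eb down a perfect fifth → Ab, giving Abmin.
Eb7: root Eb down a perfect fifth → Ab, giving Ab7.
F7: root F down a perfect fifth → Bb, giving Bb7.

Fmin7 AbM7 Abmin Ab7 Bb7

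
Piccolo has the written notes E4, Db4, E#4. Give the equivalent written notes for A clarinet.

First find concert pitch: the piccolo sounds a perfect octave above written, so E4 Db4 E#4 sounds E5 Db5 E#5.
Then write for A clarinet: it sounds a minor third below written, so the part must be a minor third above concert.
E5 → G5
Db5 → Fb5
E#5 → G#5

G5 Fb5 G#5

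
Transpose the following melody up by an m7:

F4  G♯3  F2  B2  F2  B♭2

Eb5 F#4 Eb3 A3 Eb3 Ab3

A minor seventh up from F4 gives Eb5.
G#3: a seventh up reaches F, and 10 semitones makes it F#4.
F2 up a minor seventh is Eb3.
B2 up a minor seventh is A3.
F2 up a minor seventh is Eb3.
Bb2: a seventh up reaches A, and 10 semitones makes it Ab3.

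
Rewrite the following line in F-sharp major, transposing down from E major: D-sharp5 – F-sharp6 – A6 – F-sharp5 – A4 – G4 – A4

E#4 G#5 B5 G#4 B3 A3 B3

E major to F-sharp major down is a minor seventh, so every note moves down by that interval.
D#5 gives E#4
F#6 gives G#5
A6 gives B5
F#5 gives G#4
A4 gives B3
G4 gives A3
A4 gives B3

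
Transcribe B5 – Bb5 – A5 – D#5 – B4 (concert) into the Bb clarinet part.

C#6 C6 B5 E#5 C#5

Written C4 sounds as Bb3 on the Bb clarinet, so concert pitches are written a major second up.
B5 gives C#6
Bb5 gives C6
A5 gives B5
D#5 gives E#5
B4 gives C#5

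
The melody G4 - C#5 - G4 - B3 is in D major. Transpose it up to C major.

D major to C major up is a minor seventh, so every note moves up by that interval.
G4 to F5
C#5 to B5
G4 to F5
B3 to A4

F5 B5 F5 A4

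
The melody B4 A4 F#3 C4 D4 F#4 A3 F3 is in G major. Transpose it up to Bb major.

D5 C5 A3 Eb4 F4 A4 C4 Ab3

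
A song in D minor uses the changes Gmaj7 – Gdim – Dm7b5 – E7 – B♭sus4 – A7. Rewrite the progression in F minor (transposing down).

D minor down to F minor is a major sixth; each chord root moves by that interval while the quality stays the same.
Gmaj7: root G down a major sixth → Bb, giving Bbmaj7.
Gdim: root G down a major sixth → Bb, giving Bbdim.
Dm7b5: root D down a major sixth → F, giving Fm7b5.
E7: root E down a major sixth → G, giving G7.
B♭sus4: root B♭ down a major sixth → Db, giving Dbsus4.
A7: root A down a major sixth → C, giving C7.

Bbmaj7 Bbdim Fm7b5 G7 Dbsus4 C7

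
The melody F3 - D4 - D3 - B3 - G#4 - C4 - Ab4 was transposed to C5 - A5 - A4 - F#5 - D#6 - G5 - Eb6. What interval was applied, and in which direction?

From F3 to C5 is 12 letter names — a twelfth of some quality.
F3 to C5 is 19 semitones, which makes it a perfect twelfth; the second version is higher, so the direction is up.
Checking another pair — Ab4 → Eb6 — gives the same interval.

up a perfect twelfth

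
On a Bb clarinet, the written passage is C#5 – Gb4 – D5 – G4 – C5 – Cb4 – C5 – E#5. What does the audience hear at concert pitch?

B4 Fb4 C5 F4 Bb4 Bbb3 Bb4 D#5

Written C4 on the Bb clarinet sounds as Bb3, a major second lower; apply that shift to every note.
C#5 → B4
Gb4 → Fb4
D5 → C5
G4 → F4
C5 → Bb4
Cb4 → Bbb3
C5 → Bb4
E#5 → D#5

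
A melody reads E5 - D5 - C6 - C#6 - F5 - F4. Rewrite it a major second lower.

D5 C5 Bb5 B5 Eb5 Eb4

A major second down from E5 gives D5.
D5 down a major second is C5.
C6 down a major second is Bb5.
A major second down from C#6 gives B5.
A major second down from F5 gives Eb5.
F4: a second down reaches E, and 2 semitones makes it Eb4.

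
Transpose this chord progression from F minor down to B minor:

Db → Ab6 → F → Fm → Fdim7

G D6 B Bm Bdim7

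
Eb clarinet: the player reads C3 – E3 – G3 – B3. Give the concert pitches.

Eb3 G3 Bb3 D4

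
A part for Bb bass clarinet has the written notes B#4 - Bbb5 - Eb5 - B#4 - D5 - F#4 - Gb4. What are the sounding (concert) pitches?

A#3 Abb4 Db4 A#3 C4 E3 Fb3

The Bb bass clarinet sounds a major ninth below written, so transpose each written note down a major ninth.
B#4 becomes A#3
Bbb5 becomes Abb4
Eb5 becomes Db4
B#4 becomes A#3
D5 becomes C4
F#4 becomes E3
Gb4 becomes Fb3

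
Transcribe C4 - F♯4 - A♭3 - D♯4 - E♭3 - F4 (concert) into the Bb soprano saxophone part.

Written C4 sounds as Bb3 on the Bb soprano saxophone, so concert pitches are written a major second up.
C4 → D4
F#4 → G#4
Ab3 → Bb3
D#4 → E#4
Eb3 → F3
F4 → G4

D4 G#4 Bb3 E#4 F3 G4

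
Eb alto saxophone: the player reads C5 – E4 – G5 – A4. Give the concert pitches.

Eb4 G3 Bb4 C4

Written C4 on the Eb alto saxophone sounds as Eb3, a major sixth lower; apply that shift to every note.
C5 to Eb4
E4 to G3
G5 to Bb4
A4 to C4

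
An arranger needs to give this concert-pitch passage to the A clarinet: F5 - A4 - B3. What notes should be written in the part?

The A clarinet sounds a minor third below written, so the written part must be a minor third above concert — transpose each note up.
F5 → Ab5
A4 → C5
B3 → D4

Ab5 C5 D4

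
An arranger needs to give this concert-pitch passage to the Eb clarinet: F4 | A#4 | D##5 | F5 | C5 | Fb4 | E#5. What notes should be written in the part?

D4 F##4 B##4 D5 A4 Db4 C##5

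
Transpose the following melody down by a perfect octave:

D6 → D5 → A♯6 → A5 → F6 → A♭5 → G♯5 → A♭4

D6 down a perfect octave is D5.
A perfect octave down from D5 gives D4.
A#6 down a perfect octave is A#5.
A5: an octave down reaches A, and 12 semitones makes it A4.
F6 down a perfect octave is F5.
Ab5 down a perfect octave is Ab4.
G#5 down a perfect octave is G#4.
Ab4: an octave down reaches A, and 12 semitones makes it Ab3.

D5 D4 A#5 A4 F5 Ab4 G#4 Ab3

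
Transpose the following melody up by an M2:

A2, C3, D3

B2 D3 E3

A2 gives B2
C3 gives D3
D3 gives E3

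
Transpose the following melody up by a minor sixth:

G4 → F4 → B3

Eb5 Db5 G4

G4 to Eb5
F4 to Db5
B3 to G4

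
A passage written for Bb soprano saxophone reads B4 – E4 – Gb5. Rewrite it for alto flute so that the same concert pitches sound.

D5 G4 Bbb5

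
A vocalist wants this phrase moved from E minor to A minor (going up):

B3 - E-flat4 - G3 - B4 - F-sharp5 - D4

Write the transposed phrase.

From E up to A is a perfect fourth; apply that to each pitch.
B3 gives E4
Eb4 gives Ab4
G3 gives C4
B4 gives E5
F#5 gives B5
D4 gives G4

E4 Ab4 C4 E5 B5 G4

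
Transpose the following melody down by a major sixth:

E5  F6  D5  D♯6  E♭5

G4 Ab5 F4 F#5 Gb4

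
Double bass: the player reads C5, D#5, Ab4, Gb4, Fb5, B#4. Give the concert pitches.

C4 D#4 Ab3 Gb3 Fb4 B#3

The double bass sounds a perfect octave below written, so transpose each written note down a perfect octave.
C5 becomes C4
D#5 becomes D#4
Ab4 becomes Ab3
Gb4 becomes Gb3
Fb5 becomes Fb4
B#4 becomes B#3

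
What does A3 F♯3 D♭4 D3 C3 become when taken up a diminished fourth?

Db4 Bb3 Gbb4 Gb3 Fb3

A3 gives Db4
F#3 gives Bb3
Db4 gives Gbb4
D3 gives Gb3
C3 gives Fb3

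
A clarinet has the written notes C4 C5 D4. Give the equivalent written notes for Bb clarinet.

B3 B4 C#4

First find concert pitch: the A clarinet sounds a minor third below written, so C4 C5 D4 sounds A3 A4 B3.
Then write for Bb clarinet: it sounds a major second below written, so the part must be a major second above concert.
A3 → B3
A4 → B4
B3 → C#4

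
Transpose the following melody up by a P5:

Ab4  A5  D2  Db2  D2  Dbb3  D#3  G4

Eb5 E6 A2 Ab2 A2 Abb3 A#3 D5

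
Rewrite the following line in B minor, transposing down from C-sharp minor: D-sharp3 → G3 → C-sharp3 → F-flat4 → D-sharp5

C#3 F3 B2 Ebb4 C#5

C-sharp minor to B minor down is a major second, so every note moves down by that interval.
D#3 becomes C#3
G3 becomes F3
C#3 becomes B2
Fb4 becomes Ebb4
D#5 becomes C#5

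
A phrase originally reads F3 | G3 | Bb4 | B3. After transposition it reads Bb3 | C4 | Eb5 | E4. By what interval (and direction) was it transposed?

up a perfect fourth

From F3 to Bb3 is 4 letter names — a fourth of some quality.
F3 to Bb3 is 5 semitones, which makes it a perfect fourth; the second version is higher, so the direction is up.
Checking another pair — B3 → E4 — gives the same interval.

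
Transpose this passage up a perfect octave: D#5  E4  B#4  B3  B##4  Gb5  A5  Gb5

D#6 E5 B#5 B4 B##5 Gb6 A6 Gb6

D#5: an octave up reaches D, and 12 semitones makes it D#6.
E4: an octave up reaches E, and 12 semitones makes it E5.
A perfect octave up from B#4 gives B#5.
B3: an octave up reaches B, and 12 semitones makes it B4.
B##4: an octave up reaches B, and 12 semitones makes it B##5.
A perfect octave up from Gb5 gives Gb6.
A perfect octave up from A5 gives A6.
Gb5 up a perfect octave is Gb6.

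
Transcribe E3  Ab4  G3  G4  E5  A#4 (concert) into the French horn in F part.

The French horn in F sounds a perfect fifth below written, so the written part must be a perfect fifth above concert — transpose each note up.
E3 gives B3
Ab4 gives Eb5
G3 gives D4
G4 gives D5
E5 gives B5
A#4 gives E#5

B3 Eb5 D4 D5 B5 E#5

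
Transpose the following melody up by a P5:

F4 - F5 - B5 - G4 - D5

F4: a fifth up reaches C, and 7 semitones makes it C5.
F5 up a perfect fifth is C6.
B5: a fifth up reaches F, and 7 semitones makes it F#6.
G4 up a perfect fifth is D5.
D5 up a perfect fifth is A5.

C5 C6 F#6 D5 A5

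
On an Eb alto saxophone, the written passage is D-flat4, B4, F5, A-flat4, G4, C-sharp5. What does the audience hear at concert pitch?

Fb3 D4 Ab4 Cb4 Bb3 E4

Written C4 on the Eb alto saxophone sounds as Eb3, a major sixth lower; apply that shift to every note.
Db4 → Fb3
B4 → D4
F5 → Ab4
Ab4 → Cb4
G4 → Bb3
C#5 → E4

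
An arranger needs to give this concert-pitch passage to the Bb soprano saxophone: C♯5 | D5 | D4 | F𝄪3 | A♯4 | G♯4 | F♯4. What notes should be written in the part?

D#5 E5 E4 G##3 B#4 A#4 G#4

Written C4 sounds as Bb3 on the Bb soprano saxophone, so concert pitches are written a major second up.
C#5 -> D#5
D5 -> E5
D4 -> E4
F##3 -> G##3
A#4 -> B#4
G#4 -> A#4
F#4 -> G#4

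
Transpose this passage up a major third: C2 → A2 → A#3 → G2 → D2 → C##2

E2 C#3 C##4 B2 F#2 E##2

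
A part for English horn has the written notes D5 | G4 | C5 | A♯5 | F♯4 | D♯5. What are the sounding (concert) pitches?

G4 C4 F4 D#5 B3 G#4

The English horn sounds a perfect fifth below written, so transpose each written note down a perfect fifth.
D5 gives G4
G4 gives C4
C5 gives F4
A#5 gives D#5
F#4 gives B3
D#5 gives G#4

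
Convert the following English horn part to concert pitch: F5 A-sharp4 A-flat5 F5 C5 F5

Written C4 on the English horn sounds as F3, a perfect fifth lower; apply that shift to every note.
F5 → Bb4
A#4 → D#4
Ab5 → Db5
F5 → Bb4
C5 → F4
F5 → Bb4

Bb4 D#4 Db5 Bb4 F4 Bb4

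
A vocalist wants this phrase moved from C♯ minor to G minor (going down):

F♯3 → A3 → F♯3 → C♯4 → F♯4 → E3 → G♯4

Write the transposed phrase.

C3 Eb3 C3 G3 C4 Bb2 D4

From C♯ down to G is an augmented fourth; apply that to each pitch.
F#3 gives C3
A3 gives Eb3
F#3 gives C3
C#4 gives G3
F#4 gives C4
E3 gives Bb2
G#4 gives D4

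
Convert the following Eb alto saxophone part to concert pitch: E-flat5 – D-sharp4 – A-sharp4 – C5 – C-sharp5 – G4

Gb4 F#3 C#4 Eb4 E4 Bb3

The Eb alto saxophone sounds a major sixth below written, so transpose each written note down a major sixth.
Eb5 to Gb4
D#4 to F#3
A#4 to C#4
C5 to Eb4
C#5 to E4
G4 to Bb3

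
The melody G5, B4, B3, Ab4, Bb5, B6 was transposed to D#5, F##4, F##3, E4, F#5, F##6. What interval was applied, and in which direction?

down a diminished fourth

From G5 to D#5 is 4 letter names — a fourth of some quality.
D#5 to G5 is 4 semitones, which makes it a diminished fourth; the second version is lower, so the direction is down.
Checking another pair — B6 → F##6 — gives the same interval.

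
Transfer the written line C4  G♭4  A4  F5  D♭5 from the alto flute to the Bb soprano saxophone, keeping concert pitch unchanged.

A3 Eb4 F#4 D5 Bb4

First find concert pitch: the alto flute sounds a perfect fourth below written, so C4 G♭4 A4 F5 D♭5 sounds G3 Db4 E4 C5 Ab4.
Then write for Bb soprano saxophone: it sounds a major second below written, so the part must be a major second above concert.
G3 → A3
Db4 → Eb4
E4 → F#4
C5 → D5
Ab4 → Bb4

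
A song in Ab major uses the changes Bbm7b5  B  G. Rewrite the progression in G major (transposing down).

Ab major down to G major is a minor second; each chord root moves by that interval while the quality stays the same.
Bbm7b5: root Bb down a minor second → A, giving Am7b5.
B: root B down a minor second → A#, giving A#.
G: root G down a minor second → F#, giving F#.

Am7b5 A# F#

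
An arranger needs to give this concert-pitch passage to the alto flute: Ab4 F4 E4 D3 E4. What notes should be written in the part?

Db5 Bb4 A4 G3 A4

Written C4 sounds as G3 on the alto flute, so concert pitches are written a perfect fourth up.
Ab4 gives Db5
F4 gives Bb4
E4 gives A4
D3 gives G3
E4 gives A4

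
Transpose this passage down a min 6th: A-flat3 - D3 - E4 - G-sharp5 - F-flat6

C3 F#2 G#3 B#4 Ab5

A minor sixth down from Ab3 gives C3.
A minor sixth down from D3 gives F#2.
E4: a sixth down reaches G, and 8 semitones makes it G#3.
A minor sixth down from G#5 gives B#4.
Fb6 down a minor sixth is Ab5.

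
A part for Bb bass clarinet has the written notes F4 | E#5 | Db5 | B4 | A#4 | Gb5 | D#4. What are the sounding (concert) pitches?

Written C4 on the Bb bass clarinet sounds as Bb2, a major ninth lower; apply that shift to every note.
F4 → Eb3
E#5 → D#4
Db5 → Cb4
B4 → A3
A#4 → G#3
Gb5 → Fb4
D#4 → C#3

Eb3 D#4 Cb4 A3 G#3 Fb4 C#3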